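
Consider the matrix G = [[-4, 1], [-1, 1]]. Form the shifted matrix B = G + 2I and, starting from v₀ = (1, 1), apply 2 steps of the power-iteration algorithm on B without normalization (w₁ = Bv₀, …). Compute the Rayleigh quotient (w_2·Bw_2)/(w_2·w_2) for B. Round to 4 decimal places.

1.7692

B = G + 2I has rows (-2, 1); (-1, 3)
w1 = Bv₀ = (-1, 2)
w2 = Bw1 = (4, 7)
Bw2 = (-1, 17)
w2·Bw2 = 115; w2·w2 = 65; μ ≈ 115/65 = 1.7692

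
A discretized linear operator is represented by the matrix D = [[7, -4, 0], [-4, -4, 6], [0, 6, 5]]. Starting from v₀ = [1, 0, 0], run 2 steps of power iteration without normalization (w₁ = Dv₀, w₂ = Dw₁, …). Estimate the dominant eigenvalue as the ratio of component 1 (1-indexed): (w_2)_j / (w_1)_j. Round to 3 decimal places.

9.286

w1 = Dv₀ = (7·1 + (-4)·0 + 0·0; (-4)·1 + (-4)·0 + 6·0; 0·1 + 6·0 + 5·0) = (7, -4, 0)
w2 = Dw1 = (7·7 + (-4)·(-4) + 0·0; (-4)·7 + (-4)·(-4) + 6·0; 0·7 + 6·(-4) + 5·0) = (65, -12, -24)
Ratio at component: 65 / 7 = 9.286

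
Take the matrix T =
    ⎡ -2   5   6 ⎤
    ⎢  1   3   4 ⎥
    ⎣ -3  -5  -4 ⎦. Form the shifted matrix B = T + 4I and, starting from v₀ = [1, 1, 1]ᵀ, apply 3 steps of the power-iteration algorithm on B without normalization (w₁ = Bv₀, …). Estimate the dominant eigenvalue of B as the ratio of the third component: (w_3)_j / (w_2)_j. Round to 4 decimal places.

4.4343

B = T + 4I has rows (2, 5, 6); (1, 7, 4); (-3, -5, 0)
w1 = Bv₀ = (2·1 + 5·1 + 6·1; 1·1 + 7·1 + 4·1; (-3)·1 + (-5)·1 + 0·1) = (13, 12, -8)
w2 = Bw1 = (2·13 + 5·12 + 6·(-8); 1·13 + 7·12 + 4·(-8); (-3)·13 + (-5)·12 + 0·(-8)) = (38, 65, -99)
w3 = Bw2 = (-193, 97, -439)
Ratio: -439/-99 = 4.4343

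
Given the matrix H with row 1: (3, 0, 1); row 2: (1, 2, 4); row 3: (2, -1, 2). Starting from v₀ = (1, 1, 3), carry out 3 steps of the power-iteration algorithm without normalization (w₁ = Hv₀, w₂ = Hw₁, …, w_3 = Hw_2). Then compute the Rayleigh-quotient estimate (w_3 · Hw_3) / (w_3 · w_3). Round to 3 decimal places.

2.673

w1 = Hv₀ = (3·1 + 0·1 + 1·3; 1·1 + 2·1 + 4·3; 2·1 + (-1)·1 + 2·3) = (6, 15, 7)
w2 = Hw1 = (3·6 + 0·15 + 1·7; 1·6 + 2·15 + 4·7; 2·6 + (-1)·15 + 2·7) = (25, 64, 11)
w3 = Hw2 = (86, 197, 8)
Hw3 = (266, 512, -9)
w3·Hw3 = 86·266 + 197·512 + 8·(-9) = 123668; w3·w3 = 86·86 + 197·197 + 8·8 = 46269
λ ≈ 123668/46269 = 2.673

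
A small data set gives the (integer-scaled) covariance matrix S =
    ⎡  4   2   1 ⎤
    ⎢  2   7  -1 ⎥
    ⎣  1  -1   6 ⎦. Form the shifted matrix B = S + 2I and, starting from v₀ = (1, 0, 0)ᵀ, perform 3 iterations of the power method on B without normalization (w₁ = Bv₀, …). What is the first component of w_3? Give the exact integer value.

316

B = S + 2I has rows (6, 2, 1); (2, 9, -1); (1, -1, 8)
w1 = Bv₀ = (6·1 + 2·0 + 1·0; 2·1 + 9·0 + (-1)·0; 1·1 + (-1)·0 + 8·0) = (6, 2, 1)
w2 = Bw1 = (6·6 + 2·2 + 1·1; 2·6 + 9·2 + (-1)·1; 1·6 + (-1)·2 + 8·1) = (41, 29, 12)
w3 = Bw2 = (316, 331, 108)
Requested component of w3: 316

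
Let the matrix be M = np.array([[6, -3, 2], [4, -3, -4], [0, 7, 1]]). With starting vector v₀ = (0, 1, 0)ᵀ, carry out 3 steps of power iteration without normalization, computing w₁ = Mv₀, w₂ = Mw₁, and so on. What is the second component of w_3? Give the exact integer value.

w1 = Mv₀ = (-3, -3, 7)
w2 = Mw1 = (5, -31, -14)
w3 = Mw2 = (95, 169, -231)
The requested component of w3 is 169.

169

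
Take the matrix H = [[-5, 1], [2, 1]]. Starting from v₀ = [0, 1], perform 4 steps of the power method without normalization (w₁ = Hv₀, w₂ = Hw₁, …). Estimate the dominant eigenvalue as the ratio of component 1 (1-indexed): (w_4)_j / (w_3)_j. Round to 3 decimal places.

w1 = Hv₀ = ((-5)·0 + 1·1; 2·0 + 1·1) = (1, 1)
w2 = Hw1 = ((-5)·1 + 1·1; 2·1 + 1·1) = (-4, 3)
w3 = Hw2 = (23, -5)
w4 = Hw3 = (-120, 41)
Ratio at component: -120 / 23 = -5.217

λ ≈ -5.217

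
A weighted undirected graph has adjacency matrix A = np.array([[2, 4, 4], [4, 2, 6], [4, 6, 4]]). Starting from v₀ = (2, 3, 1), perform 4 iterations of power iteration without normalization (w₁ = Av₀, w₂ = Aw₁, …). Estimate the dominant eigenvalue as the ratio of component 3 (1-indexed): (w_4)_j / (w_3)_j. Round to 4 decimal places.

w1 = Av₀ = (20, 20, 30)
w2 = Aw1 = (240, 300, 320)
w3 = Aw2 = (2960, 3480, 4040)
w4 = Aw3 = (36000, 43040, 48880)
Ratio at component: 48880 / 4040 = 12.0990

12.0990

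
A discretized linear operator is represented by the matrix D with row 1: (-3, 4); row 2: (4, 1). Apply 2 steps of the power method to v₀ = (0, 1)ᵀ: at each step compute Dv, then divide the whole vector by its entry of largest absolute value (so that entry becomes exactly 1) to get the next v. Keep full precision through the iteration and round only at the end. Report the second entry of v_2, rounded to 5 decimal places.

Dv0 = (4.000000, 1.000000); divide by 4.000000 → v1 = (1.000000, 0.250000)
Dv1 = (-2.000000, 4.250000); divide by 4.250000 → v2 = (-0.470588, 1.000000)
Requested entry of v2: 17/17 = 1.00000

1.00000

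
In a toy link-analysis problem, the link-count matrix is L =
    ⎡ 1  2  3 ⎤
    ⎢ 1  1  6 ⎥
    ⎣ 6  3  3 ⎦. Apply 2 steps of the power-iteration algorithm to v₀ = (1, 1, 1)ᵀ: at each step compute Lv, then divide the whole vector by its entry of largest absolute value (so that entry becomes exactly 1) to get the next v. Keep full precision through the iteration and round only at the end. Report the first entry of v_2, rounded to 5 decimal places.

Lv0 = (6.000000, 8.000000, 12.000000); divide by 12.000000 → v1 = (0.500000, 0.666667, 1.000000)
Lv1 = (4.833333, 7.166667, 8.000000); divide by 8.000000 → v2 = (0.604167, 0.895833, 1.000000)
Requested entry of v2: 58/96 = 0.60417

0.60417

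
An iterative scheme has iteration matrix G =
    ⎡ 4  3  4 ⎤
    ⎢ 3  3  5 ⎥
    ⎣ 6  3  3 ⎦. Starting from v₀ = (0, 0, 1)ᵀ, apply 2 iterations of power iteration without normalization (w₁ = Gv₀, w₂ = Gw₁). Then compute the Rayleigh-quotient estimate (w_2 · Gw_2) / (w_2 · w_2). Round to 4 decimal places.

w1 = Gv₀ = (4, 5, 3)
w2 = Gw1 = (43, 42, 48)
Gw2 = (490, 495, 528)
w2·Gw2 = 43·490 + 42·495 + 48·528 = 67204; w2·w2 = 43·43 + 42·42 + 48·48 = 5917
λ ≈ 67204/5917 = 11.3578

λ ≈ 11.3578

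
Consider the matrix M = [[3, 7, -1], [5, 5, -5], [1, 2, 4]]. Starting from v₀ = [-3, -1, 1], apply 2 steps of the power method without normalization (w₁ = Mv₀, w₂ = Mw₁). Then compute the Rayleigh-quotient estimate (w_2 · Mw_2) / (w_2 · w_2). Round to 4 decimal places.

λ ≈ 9.1308

w1 = Mv₀ = (3·(-3) + 7·(-1) + (-1)·1; 5·(-3) + 5·(-1) + (-5)·1; 1·(-3) + 2·(-1) + 4·1) = (-17, -25, -1)
w2 = Mw1 = (3·(-17) + 7·(-25) + (-1)·(-1); 5·(-17) + 5·(-25) + (-5)·(-1); 1·(-17) + 2·(-25) + 4·(-1)) = (-225, -205, -71)
Mw2 = (-2039, -1795, -919)
w2·Mw2 = (-225)·(-2039) + (-205)·(-1795) + (-71)·(-919) = 891999; w2·w2 = (-225)·(-225) + (-205)·(-205) + (-71)·(-71) = 97691
λ ≈ 891999/97691 = 9.1308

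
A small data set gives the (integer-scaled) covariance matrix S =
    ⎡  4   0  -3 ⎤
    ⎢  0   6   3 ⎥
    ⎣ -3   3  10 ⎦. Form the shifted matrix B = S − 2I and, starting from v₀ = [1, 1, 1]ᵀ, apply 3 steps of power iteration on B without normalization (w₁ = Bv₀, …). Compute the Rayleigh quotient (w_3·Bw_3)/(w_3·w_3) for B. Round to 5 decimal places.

B = S − 2I has rows (2, 0, -3); (0, 4, 3); (-3, 3, 8)
w1 = Bv₀ = (-1, 7, 8)
w2 = Bw1 = (-26, 52, 88)
w3 = Bw2 = (-316, 472, 938)
Bw3 = (-3446, 4702, 9868)
w3·Bw3 = 12564464; w3·w3 = 1202484; μ ≈ 12564464/1202484 = 10.44876

10.44876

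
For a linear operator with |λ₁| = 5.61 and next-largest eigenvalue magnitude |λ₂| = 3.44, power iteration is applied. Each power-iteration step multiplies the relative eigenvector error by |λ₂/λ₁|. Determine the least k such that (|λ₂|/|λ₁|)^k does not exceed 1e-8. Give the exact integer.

|λ₂/λ₁| = 3.44/5.61 = 0.61319
Need k ≥ ln(1e-8) / ln(0.61319) = -18.4207 / -0.4891 ≈ 37.664
Smallest integer k satisfying the bound: 38

38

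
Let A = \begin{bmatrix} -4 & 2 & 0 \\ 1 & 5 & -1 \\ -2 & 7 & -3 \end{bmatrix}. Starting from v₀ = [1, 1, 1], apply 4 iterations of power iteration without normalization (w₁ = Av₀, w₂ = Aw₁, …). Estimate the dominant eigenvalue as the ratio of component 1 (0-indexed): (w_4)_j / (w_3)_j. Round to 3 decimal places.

4.533

w1 = Av₀ = (-2, 5, 2)
w2 = Aw1 = (18, 21, 33)
w3 = Aw2 = (-30, 90, 12)
w4 = Aw3 = (300, 408, 654)
Ratio at component: 408 / 90 = 4.533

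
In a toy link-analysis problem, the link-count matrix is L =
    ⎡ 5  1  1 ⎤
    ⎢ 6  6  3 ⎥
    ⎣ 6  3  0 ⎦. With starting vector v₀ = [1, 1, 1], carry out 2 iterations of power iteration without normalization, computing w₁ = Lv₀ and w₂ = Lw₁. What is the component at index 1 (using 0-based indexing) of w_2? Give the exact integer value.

w1 = Lv₀ = (5·1 + 1·1 + 1·1; 6·1 + 6·1 + 3·1; 6·1 + 3·1 + 0·1) = (7, 15, 9)
w2 = Lw1 = (5·7 + 1·15 + 1·9; 6·7 + 6·15 + 3·9; 6·7 + 3·15 + 0·9) = (59, 159, 87)
The requested component of w2 is 159.

159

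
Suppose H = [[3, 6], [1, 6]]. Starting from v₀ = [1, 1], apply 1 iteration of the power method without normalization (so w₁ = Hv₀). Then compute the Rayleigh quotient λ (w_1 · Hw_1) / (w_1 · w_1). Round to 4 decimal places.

w1 = Hv₀ = (3·1 + 6·1; 1·1 + 6·1) = (9, 7)
Hw1 = (69, 51)
w1·Hw1 = 9·69 + 7·51 = 978; w1·w1 = 9·9 + 7·7 = 130
λ ≈ 978/130 = 7.5231

λ ≈ 7.5231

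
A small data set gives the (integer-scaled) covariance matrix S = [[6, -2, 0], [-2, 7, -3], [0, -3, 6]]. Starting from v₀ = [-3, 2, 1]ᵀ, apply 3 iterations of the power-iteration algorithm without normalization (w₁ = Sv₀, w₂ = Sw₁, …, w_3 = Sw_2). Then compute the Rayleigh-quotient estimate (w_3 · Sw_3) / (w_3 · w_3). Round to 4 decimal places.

w1 = Sv₀ = (-22, 17, 0)
w2 = Sw1 = (-166, 163, -51)
w3 = Sw2 = (-1322, 1626, -795)
Sw3 = (-11184, 16411, -9648)
w3·Sw3 = (-1322)·(-11184) + 1626·16411 + (-795)·(-9648) = 49139694; w3·w3 = (-1322)·(-1322) + 1626·1626 + (-795)·(-795) = 5023585
λ ≈ 49139694/5023585 = 9.7818

λ ≈ 9.7818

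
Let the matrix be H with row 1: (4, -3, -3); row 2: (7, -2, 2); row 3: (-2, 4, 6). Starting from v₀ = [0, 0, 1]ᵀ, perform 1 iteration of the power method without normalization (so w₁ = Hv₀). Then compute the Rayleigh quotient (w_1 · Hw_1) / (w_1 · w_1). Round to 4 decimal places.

w1 = Hv₀ = (4·0 + (-3)·0 + (-3)·1; 7·0 + (-2)·0 + 2·1; (-2)·0 + 4·0 + 6·1) = (-3, 2, 6)
Hw1 = (-36, -13, 50)
w1·Hw1 = (-3)·(-36) + 2·(-13) + 6·50 = 382; w1·w1 = (-3)·(-3) + 2·2 + 6·6 = 49
λ ≈ 382/49 = 7.7959

λ ≈ 7.7959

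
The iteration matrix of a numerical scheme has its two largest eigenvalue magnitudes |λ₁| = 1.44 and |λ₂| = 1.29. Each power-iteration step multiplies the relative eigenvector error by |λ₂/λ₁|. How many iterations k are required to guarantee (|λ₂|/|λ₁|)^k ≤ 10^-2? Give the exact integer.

|λ₂/λ₁| = 1.29/1.44 = 0.89583
Need k ≥ ln(10^-2) / ln(0.89583) = -4.6052 / -0.1100 ≈ 41.865
Smallest integer k satisfying the bound: 42

42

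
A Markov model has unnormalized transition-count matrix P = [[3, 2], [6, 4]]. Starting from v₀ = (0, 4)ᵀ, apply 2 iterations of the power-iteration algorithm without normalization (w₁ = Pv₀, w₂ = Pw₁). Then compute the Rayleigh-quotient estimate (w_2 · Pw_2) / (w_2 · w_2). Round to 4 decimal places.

λ ≈ 7.0000

w1 = Pv₀ = (3·0 + 2·4; 6·0 + 4·4) = (8, 16)
w2 = Pw1 = (3·8 + 2·16; 6·8 + 4·16) = (56, 112)
Pw2 = (392, 784)
w2·Pw2 = 56·392 + 112·784 = 109760; w2·w2 = 56·56 + 112·112 = 15680
λ ≈ 109760/15680 = 7.0000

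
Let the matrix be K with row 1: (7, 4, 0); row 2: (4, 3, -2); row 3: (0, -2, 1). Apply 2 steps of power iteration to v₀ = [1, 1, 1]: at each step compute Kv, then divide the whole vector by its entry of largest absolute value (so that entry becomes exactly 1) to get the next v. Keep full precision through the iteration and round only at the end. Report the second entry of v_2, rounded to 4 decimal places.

0.6289

Kv0 = (11.00000, 5.00000, -1.00000); divide by 11.00000 → v1 = (1.00000, 0.45455, -0.09091)
Kv1 = (8.81818, 5.54545, -1.00000); divide by 8.81818 → v2 = (1.00000, 0.62887, -0.11340)
Requested entry of v2: 61/97 = 0.6289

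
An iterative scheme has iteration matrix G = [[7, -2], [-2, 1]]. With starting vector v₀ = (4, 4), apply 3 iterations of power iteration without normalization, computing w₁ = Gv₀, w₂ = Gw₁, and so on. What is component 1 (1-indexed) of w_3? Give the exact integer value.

w1 = Gv₀ = (20, -4)
w2 = Gw1 = (148, -44)
w3 = Gw2 = (1124, -340)
The requested component of w3 is 1124.

1124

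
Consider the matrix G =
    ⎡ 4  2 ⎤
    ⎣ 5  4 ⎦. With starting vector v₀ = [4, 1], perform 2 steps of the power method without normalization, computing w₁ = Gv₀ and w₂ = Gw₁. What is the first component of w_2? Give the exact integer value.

120

w1 = Gv₀ = (18, 24)
w2 = Gw1 = (120, 186)
The requested component of w2 is 120.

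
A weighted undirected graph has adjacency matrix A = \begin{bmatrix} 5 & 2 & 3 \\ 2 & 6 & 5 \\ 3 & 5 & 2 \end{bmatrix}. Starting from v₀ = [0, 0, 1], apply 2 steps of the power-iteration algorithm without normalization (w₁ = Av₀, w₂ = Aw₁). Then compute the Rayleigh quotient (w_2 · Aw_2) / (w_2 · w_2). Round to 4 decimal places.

11.2013

w1 = Av₀ = (5·0 + 2·0 + 3·1; 2·0 + 6·0 + 5·1; 3·0 + 5·0 + 2·1) = (3, 5, 2)
w2 = Aw1 = (5·3 + 2·5 + 3·2; 2·3 + 6·5 + 5·2; 3·3 + 5·5 + 2·2) = (31, 46, 38)
Aw2 = (361, 528, 399)
w2·Aw2 = 31·361 + 46·528 + 38·399 = 50641; w2·w2 = 31·31 + 46·46 + 38·38 = 4521
λ ≈ 50641/4521 = 11.2013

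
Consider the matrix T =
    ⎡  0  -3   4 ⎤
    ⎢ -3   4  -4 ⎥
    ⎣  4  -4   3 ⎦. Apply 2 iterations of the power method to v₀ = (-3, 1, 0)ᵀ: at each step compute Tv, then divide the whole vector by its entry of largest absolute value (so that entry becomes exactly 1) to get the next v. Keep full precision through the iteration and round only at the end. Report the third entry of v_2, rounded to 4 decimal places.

Tv0 = (-3.00000, 13.00000, -16.00000); divide by -16.00000 → v1 = (0.18750, -0.81250, 1.00000)
Tv1 = (6.43750, -7.81250, 7.00000); divide by -7.81250 → v2 = (-0.82400, 1.00000, -0.89600)
Requested entry of v2: -112/125 = -0.8960

-0.8960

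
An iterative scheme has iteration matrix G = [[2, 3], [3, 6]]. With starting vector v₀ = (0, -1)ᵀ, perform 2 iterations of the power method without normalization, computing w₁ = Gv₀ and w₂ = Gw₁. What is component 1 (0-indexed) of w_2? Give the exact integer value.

w1 = Gv₀ = (2·0 + 3·(-1); 3·0 + 6·(-1)) = (-3, -6)
w2 = Gw1 = (2·(-3) + 3·(-6); 3·(-3) + 6·(-6)) = (-24, -45)
The requested component of w2 is -45.

-45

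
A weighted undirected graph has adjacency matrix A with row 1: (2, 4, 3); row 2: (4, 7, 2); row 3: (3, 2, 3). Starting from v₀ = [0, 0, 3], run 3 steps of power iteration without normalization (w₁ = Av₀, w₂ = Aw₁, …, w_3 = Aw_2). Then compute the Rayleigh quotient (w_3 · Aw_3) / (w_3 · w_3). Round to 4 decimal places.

10.6063

w1 = Av₀ = (9, 6, 9)
w2 = Aw1 = (69, 96, 66)
w3 = Aw2 = (720, 1080, 597)
Aw3 = (7551, 11634, 6111)
w3·Aw3 = 720·7551 + 1080·11634 + 597·6111 = 21649707; w3·w3 = 720·720 + 1080·1080 + 597·597 = 2041209
λ ≈ 21649707/2041209 = 10.6063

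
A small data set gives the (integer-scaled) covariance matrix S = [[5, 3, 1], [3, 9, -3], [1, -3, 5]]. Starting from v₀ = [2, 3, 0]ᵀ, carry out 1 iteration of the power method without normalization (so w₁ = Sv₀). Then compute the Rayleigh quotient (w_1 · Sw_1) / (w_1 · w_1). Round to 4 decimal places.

λ ≈ 11.1628

w1 = Sv₀ = (5·2 + 3·3 + 1·0; 3·2 + 9·3 + (-3)·0; 1·2 + (-3)·3 + 5·0) = (19, 33, -7)
Sw1 = (187, 375, -115)
w1·Sw1 = 19·187 + 33·375 + (-7)·(-115) = 16733; w1·w1 = 19·19 + 33·33 + (-7)·(-7) = 1499
λ ≈ 16733/1499 = 11.1628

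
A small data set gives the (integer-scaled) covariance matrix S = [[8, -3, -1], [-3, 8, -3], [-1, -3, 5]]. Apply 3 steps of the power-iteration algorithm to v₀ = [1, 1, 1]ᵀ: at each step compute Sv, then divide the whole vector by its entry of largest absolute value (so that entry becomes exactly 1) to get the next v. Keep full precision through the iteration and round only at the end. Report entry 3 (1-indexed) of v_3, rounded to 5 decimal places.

-0.26238

Sv0 = (4.000000, 2.000000, 1.000000); divide by 4.000000 → v1 = (1.000000, 0.500000, 0.250000)
Sv1 = (6.250000, 0.250000, -1.250000); divide by 6.250000 → v2 = (1.000000, 0.040000, -0.200000)
Sv2 = (8.080000, -2.080000, -2.120000); divide by 8.080000 → v3 = (1.000000, -0.257426, -0.262376)
Requested entry of v3: -53/202 = -0.26238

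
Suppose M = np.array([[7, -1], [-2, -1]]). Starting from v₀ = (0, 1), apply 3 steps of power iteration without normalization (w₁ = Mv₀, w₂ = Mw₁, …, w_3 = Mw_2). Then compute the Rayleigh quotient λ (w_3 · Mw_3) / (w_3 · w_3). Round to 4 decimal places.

7.2692

w1 = Mv₀ = (-1, -1)
w2 = Mw1 = (-6, 3)
w3 = Mw2 = (-45, 9)
Mw3 = (-324, 81)
w3·Mw3 = (-45)·(-324) + 9·81 = 15309; w3·w3 = (-45)·(-45) + 9·9 = 2106
λ ≈ 15309/2106 = 7.2692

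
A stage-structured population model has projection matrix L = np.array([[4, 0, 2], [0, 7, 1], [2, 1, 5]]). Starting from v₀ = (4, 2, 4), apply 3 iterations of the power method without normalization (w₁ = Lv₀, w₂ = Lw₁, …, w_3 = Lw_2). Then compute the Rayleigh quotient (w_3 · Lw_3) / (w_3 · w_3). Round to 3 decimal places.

7.469

w1 = Lv₀ = (24, 18, 30)
w2 = Lw1 = (156, 156, 216)
w3 = Lw2 = (1056, 1308, 1548)
Lw3 = (7320, 10704, 11160)
w3·Lw3 = 1056·7320 + 1308·10704 + 1548·11160 = 39006432; w3·w3 = 1056·1056 + 1308·1308 + 1548·1548 = 5222304
λ ≈ 39006432/5222304 = 7.469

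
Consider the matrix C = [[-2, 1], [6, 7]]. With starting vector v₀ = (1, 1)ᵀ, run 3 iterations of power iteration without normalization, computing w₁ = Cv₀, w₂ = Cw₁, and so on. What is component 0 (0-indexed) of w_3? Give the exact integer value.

55

w1 = Cv₀ = (-1, 13)
w2 = Cw1 = (15, 85)
w3 = Cw2 = (55, 685)
The requested component of w3 is 55.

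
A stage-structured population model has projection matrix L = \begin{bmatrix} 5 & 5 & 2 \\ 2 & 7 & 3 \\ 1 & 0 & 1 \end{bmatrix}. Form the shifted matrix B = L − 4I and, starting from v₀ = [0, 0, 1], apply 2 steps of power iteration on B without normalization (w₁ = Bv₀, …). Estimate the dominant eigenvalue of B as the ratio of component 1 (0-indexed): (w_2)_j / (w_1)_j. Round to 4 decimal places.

B = L − 4I has rows (1, 5, 2); (2, 3, 3); (1, 0, -3)
w1 = Bv₀ = (1·0 + 5·0 + 2·1; 2·0 + 3·0 + 3·1; 1·0 + 0·0 + (-3)·1) = (2, 3, -3)
w2 = Bw1 = (1·2 + 5·3 + 2·(-3); 2·2 + 3·3 + 3·(-3); 1·2 + 0·3 + (-3)·(-3)) = (11, 4, 11)
Ratio: 4/3 = 1.3333

1.3333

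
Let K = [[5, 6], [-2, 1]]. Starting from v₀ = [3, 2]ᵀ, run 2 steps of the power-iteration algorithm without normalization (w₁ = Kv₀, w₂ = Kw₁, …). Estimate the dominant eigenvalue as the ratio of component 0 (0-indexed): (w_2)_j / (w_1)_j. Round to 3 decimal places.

w1 = Kv₀ = (27, -4)
w2 = Kw1 = (111, -58)
Ratio at component: 111 / 27 = 4.111

λ ≈ 4.111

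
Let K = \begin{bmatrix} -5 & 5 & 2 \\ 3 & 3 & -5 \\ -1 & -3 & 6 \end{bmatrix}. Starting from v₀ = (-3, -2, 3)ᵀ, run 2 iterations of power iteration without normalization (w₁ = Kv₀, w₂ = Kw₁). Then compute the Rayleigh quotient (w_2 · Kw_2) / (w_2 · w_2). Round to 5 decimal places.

7.73524

w1 = Kv₀ = ((-5)·(-3) + 5·(-2) + 2·3; 3·(-3) + 3·(-2) + (-5)·3; (-1)·(-3) + (-3)·(-2) + 6·3) = (11, -30, 27)
w2 = Kw1 = ((-5)·11 + 5·(-30) + 2·27; 3·11 + 3·(-30) + (-5)·27; (-1)·11 + (-3)·(-30) + 6·27) = (-151, -192, 241)
Kw2 = (277, -2234, 2173)
w2·Kw2 = (-151)·277 + (-192)·(-2234) + 241·2173 = 910794; w2·w2 = (-151)·(-151) + (-192)·(-192) + 241·241 = 117746
λ ≈ 910794/117746 = 7.73524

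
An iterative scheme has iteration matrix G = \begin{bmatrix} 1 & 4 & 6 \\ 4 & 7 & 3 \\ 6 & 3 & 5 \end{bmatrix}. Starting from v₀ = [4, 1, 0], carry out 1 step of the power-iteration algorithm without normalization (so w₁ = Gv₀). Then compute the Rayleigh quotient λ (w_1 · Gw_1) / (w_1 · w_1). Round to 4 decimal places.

w1 = Gv₀ = (8, 23, 27)
Gw1 = (262, 274, 252)
w1·Gw1 = 8·262 + 23·274 + 27·252 = 15202; w1·w1 = 8·8 + 23·23 + 27·27 = 1322
λ ≈ 15202/1322 = 11.4992

λ ≈ 11.4992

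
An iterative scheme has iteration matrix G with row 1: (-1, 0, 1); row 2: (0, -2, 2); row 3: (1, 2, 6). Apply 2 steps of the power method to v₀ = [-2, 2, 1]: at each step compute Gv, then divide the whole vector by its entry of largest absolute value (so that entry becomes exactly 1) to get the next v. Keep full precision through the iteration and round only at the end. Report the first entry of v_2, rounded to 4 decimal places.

Gv0 = (3.00000, -2.00000, 8.00000); divide by 8.00000 → v1 = (0.37500, -0.25000, 1.00000)
Gv1 = (0.62500, 2.50000, 5.87500); divide by 5.87500 → v2 = (0.10638, 0.42553, 1.00000)
Requested entry of v2: 5/47 = 0.1064

0.1064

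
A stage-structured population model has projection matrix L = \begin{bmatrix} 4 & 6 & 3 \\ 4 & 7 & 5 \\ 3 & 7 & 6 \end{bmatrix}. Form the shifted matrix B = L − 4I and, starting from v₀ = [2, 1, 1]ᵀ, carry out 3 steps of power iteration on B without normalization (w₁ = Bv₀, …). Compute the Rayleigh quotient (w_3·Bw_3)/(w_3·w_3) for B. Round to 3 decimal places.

B = L − 4I has rows (0, 6, 3); (4, 3, 5); (3, 7, 2)
w1 = Bv₀ = (9, 16, 15)
w2 = Bw1 = (141, 159, 169)
w3 = Bw2 = (1461, 1886, 1874)
Bw3 = (16938, 20872, 21333)
w3·Bw3 = 104089052; w3·w3 = 9203393; μ ≈ 104089052/9203393 = 11.310

μ ≈ 11.310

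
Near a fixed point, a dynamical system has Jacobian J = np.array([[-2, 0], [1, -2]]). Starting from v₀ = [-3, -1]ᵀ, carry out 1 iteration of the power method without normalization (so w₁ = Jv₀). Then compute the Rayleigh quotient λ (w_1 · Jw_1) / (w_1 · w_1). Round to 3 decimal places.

λ ≈ -2.162

w1 = Jv₀ = (6, -1)
Jw1 = (-12, 8)
w1·Jw1 = 6·(-12) + (-1)·8 = -80; w1·w1 = 6·6 + (-1)·(-1) = 37
λ ≈ -80/37 = -2.162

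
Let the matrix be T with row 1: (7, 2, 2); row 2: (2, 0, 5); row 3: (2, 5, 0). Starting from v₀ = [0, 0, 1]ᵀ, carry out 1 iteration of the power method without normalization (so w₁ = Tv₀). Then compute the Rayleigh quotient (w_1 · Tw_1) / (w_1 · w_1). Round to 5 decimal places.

2.34483

w1 = Tv₀ = (7·0 + 2·0 + 2·1; 2·0 + 0·0 + 5·1; 2·0 + 5·0 + 0·1) = (2, 5, 0)
Tw1 = (24, 4, 29)
w1·Tw1 = 2·24 + 5·4 + 0·29 = 68; w1·w1 = 2·2 + 5·5 + 0·0 = 29
λ ≈ 68/29 = 2.34483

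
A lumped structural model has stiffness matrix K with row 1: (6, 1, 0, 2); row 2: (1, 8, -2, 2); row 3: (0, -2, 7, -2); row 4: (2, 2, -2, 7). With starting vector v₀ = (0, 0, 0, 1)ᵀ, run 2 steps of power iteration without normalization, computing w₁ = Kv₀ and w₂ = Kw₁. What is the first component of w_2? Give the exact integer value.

28

w1 = Kv₀ = (6·0 + 1·0 + 0·0 + 2·1; 1·0 + 8·0 + (-2)·0 + 2·1; 0·0 + (-2)·0 + 7·0 + (-2)·1; 2·0 + 2·0 + (-2)·0 + 7·1) = (2, 2, -2, 7)
w2 = Kw1 = (6·2 + 1·2 + 0·(-2) + 2·7; 1·2 + 8·2 + (-2)·(-2) + 2·7; 0·2 + (-2)·2 + 7·(-2) + (-2)·7; 2·2 + 2·2 + (-2)·(-2) + 7·7) = (28, 36, -32, 61)
The requested component of w2 is 28.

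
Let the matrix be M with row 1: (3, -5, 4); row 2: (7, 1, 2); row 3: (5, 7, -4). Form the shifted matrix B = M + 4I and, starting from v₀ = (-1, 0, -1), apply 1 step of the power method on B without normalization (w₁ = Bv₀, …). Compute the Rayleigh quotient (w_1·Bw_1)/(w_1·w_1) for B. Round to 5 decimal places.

μ ≈ 10.35242

B = M + 4I has rows (7, -5, 4); (7, 5, 2); (5, 7, 0)
w1 = Bv₀ = (7·(-1) + (-5)·0 + 4·(-1); 7·(-1) + 5·0 + 2·(-1); 5·(-1) + 7·0 + 0·(-1)) = (-11, -9, -5)
Bw1 = (-52, -132, -118)
w1·Bw1 = 2350; w1·w1 = 227; μ ≈ 2350/227 = 10.35242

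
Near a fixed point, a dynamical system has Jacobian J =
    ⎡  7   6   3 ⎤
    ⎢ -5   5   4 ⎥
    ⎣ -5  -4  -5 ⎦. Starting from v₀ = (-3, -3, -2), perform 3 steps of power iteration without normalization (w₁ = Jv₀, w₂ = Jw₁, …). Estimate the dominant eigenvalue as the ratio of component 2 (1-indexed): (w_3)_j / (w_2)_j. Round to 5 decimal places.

9.64865

w1 = Jv₀ = (-45, -8, 37)
w2 = Jw1 = (-252, 333, 72)
w3 = Jw2 = (450, 3213, -432)
Ratio at component: 3213 / 333 = 9.64865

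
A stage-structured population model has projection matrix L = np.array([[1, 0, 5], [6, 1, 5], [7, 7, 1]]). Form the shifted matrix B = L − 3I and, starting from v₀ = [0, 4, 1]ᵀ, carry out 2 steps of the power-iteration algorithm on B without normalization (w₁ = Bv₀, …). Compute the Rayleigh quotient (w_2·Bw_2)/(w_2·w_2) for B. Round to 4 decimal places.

μ ≈ -2.2511

B = L − 3I has rows (-2, 0, 5); (6, -2, 5); (7, 7, -2)
w1 = Bv₀ = ((-2)·0 + 0·4 + 5·1; 6·0 + (-2)·4 + 5·1; 7·0 + 7·4 + (-2)·1) = (5, -3, 26)
w2 = Bw1 = ((-2)·5 + 0·(-3) + 5·26; 6·5 + (-2)·(-3) + 5·26; 7·5 + 7·(-3) + (-2)·26) = (120, 166, -38)
Bw2 = (-430, 198, 2078)
w2·Bw2 = -97696; w2·w2 = 43400; μ ≈ -97696/43400 = -2.2511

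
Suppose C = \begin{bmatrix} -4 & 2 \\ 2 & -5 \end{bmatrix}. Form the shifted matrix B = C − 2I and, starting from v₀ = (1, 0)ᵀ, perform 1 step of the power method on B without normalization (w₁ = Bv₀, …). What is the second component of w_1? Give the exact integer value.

2

B = C − 2I has rows (-6, 2); (2, -7)
w1 = Bv₀ = (-6, 2)
Requested component of w1: 2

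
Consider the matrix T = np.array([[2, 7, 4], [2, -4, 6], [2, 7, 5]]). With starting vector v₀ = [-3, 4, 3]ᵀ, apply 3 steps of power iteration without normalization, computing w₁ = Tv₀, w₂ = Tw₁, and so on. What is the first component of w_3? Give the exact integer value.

3418

w1 = Tv₀ = (34, -4, 37)
w2 = Tw1 = (188, 306, 225)
w3 = Tw2 = (3418, 502, 3643)
The requested component of w3 is 3418.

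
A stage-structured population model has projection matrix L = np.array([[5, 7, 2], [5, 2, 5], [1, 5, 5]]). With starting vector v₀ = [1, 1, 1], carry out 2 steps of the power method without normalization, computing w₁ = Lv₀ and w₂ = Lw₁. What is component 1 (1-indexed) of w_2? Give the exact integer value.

w1 = Lv₀ = (5·1 + 7·1 + 2·1; 5·1 + 2·1 + 5·1; 1·1 + 5·1 + 5·1) = (14, 12, 11)
w2 = Lw1 = (5·14 + 7·12 + 2·11; 5·14 + 2·12 + 5·11; 1·14 + 5·12 + 5·11) = (176, 149, 129)
The requested component of w2 is 176.

176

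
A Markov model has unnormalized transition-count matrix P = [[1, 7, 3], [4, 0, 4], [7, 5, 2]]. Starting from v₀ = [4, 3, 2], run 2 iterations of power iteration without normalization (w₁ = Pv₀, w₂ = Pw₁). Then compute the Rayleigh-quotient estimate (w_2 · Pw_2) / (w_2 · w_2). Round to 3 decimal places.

10.859

w1 = Pv₀ = (1·4 + 7·3 + 3·2; 4·4 + 0·3 + 4·2; 7·4 + 5·3 + 2·2) = (31, 24, 47)
w2 = Pw1 = (1·31 + 7·24 + 3·47; 4·31 + 0·24 + 4·47; 7·31 + 5·24 + 2·47) = (340, 312, 431)
Pw2 = (3817, 3084, 4802)
w2·Pw2 = 340·3817 + 312·3084 + 431·4802 = 4329650; w2·w2 = 340·340 + 312·312 + 431·431 = 398705
λ ≈ 4329650/398705 = 10.859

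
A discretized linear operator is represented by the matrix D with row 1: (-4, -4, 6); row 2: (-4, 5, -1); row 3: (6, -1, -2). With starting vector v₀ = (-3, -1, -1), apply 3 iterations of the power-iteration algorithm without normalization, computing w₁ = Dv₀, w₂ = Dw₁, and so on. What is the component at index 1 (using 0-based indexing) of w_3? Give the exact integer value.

641

w1 = Dv₀ = (10, 8, -15)
w2 = Dw1 = (-162, 15, 82)
w3 = Dw2 = (1080, 641, -1151)
The requested component of w3 is 641.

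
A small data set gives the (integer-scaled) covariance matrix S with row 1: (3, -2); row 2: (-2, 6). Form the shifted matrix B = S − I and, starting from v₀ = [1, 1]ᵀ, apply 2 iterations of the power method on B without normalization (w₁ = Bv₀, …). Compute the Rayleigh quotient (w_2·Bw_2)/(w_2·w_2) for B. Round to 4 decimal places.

5.9655

B = S − I has rows (2, -2); (-2, 5)
w1 = Bv₀ = (0, 3)
w2 = Bw1 = (-6, 15)
Bw2 = (-42, 87)
w2·Bw2 = 1557; w2·w2 = 261; μ ≈ 1557/261 = 5.9655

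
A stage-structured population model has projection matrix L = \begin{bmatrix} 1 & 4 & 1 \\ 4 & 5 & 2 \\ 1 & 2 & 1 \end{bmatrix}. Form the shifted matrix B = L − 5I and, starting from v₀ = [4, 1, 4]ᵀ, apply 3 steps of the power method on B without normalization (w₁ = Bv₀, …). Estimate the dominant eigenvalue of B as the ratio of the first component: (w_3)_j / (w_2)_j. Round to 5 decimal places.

-5.08475

B = L − 5I has rows (-4, 4, 1); (4, 0, 2); (1, 2, -4)
w1 = Bv₀ = ((-4)·4 + 4·1 + 1·4; 4·4 + 0·1 + 2·4; 1·4 + 2·1 + (-4)·4) = (-8, 24, -10)
w2 = Bw1 = ((-4)·(-8) + 4·24 + 1·(-10); 4·(-8) + 0·24 + 2·(-10); 1·(-8) + 2·24 + (-4)·(-10)) = (118, -52, 80)
w3 = Bw2 = (-600, 632, -306)
Ratio: -600/118 = -5.08475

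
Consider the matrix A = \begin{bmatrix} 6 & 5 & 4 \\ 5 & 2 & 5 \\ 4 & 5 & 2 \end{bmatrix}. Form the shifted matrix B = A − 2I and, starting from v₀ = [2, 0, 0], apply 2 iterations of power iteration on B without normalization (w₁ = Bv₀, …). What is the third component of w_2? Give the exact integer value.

B = A − 2I has rows (4, 5, 4); (5, 0, 5); (4, 5, 0)
w1 = Bv₀ = (4·2 + 5·0 + 4·0; 5·2 + 0·0 + 5·0; 4·2 + 5·0 + 0·0) = (8, 10, 8)
w2 = Bw1 = (4·8 + 5·10 + 4·8; 5·8 + 0·10 + 5·8; 4·8 + 5·10 + 0·8) = (114, 80, 82)
Requested component of w2: 82

82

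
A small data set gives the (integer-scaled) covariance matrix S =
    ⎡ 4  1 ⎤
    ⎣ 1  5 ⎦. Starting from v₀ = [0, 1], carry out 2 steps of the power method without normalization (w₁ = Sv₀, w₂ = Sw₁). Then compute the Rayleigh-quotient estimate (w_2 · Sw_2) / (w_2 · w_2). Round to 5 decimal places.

w1 = Sv₀ = (1, 5)
w2 = Sw1 = (9, 26)
Sw2 = (62, 139)
w2·Sw2 = 9·62 + 26·139 = 4172; w2·w2 = 9·9 + 26·26 = 757
λ ≈ 4172/757 = 5.51123

5.51123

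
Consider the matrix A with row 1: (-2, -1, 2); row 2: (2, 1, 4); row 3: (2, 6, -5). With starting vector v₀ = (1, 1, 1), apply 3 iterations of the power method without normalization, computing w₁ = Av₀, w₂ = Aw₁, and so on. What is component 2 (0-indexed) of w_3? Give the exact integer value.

w1 = Av₀ = ((-2)·1 + (-1)·1 + 2·1; 2·1 + 1·1 + 4·1; 2·1 + 6·1 + (-5)·1) = (-1, 7, 3)
w2 = Aw1 = ((-2)·(-1) + (-1)·7 + 2·3; 2·(-1) + 1·7 + 4·3; 2·(-1) + 6·7 + (-5)·3) = (1, 17, 25)
w3 = Aw2 = (31, 119, -21)
The requested component of w3 is -21.

-21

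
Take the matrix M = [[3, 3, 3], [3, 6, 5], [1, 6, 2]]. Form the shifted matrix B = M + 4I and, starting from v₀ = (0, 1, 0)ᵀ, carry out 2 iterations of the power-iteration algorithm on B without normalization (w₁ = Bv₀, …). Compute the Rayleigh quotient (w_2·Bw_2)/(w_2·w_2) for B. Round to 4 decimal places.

μ ≈ 15.3937

B = M + 4I has rows (7, 3, 3); (3, 10, 5); (1, 6, 6)
w1 = Bv₀ = (3, 10, 6)
w2 = Bw1 = (69, 139, 99)
Bw2 = (1197, 2092, 1497)
w2·Bw2 = 521584; w2·w2 = 33883; μ ≈ 521584/33883 = 15.3937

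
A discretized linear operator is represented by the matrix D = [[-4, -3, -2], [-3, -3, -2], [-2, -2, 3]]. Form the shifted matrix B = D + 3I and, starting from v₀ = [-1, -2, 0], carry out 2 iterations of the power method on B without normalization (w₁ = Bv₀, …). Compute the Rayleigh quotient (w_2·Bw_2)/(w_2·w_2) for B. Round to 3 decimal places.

B = D + 3I has rows (-1, -3, -2); (-3, 0, -2); (-2, -2, 6)
w1 = Bv₀ = (7, 3, 6)
w2 = Bw1 = (-28, -33, 16)
Bw2 = (95, 52, 218)
w2·Bw2 = -888; w2·w2 = 2129; μ ≈ -888/2129 = -0.417

μ ≈ -0.417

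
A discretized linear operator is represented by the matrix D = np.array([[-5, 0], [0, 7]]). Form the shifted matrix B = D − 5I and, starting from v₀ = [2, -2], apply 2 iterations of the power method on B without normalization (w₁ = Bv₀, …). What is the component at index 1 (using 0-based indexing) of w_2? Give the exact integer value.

-8

B = D − 5I has rows (-10, 0); (0, 2)
w1 = Bv₀ = (-20, -4)
w2 = Bw1 = (200, -8)
Requested component of w2: -8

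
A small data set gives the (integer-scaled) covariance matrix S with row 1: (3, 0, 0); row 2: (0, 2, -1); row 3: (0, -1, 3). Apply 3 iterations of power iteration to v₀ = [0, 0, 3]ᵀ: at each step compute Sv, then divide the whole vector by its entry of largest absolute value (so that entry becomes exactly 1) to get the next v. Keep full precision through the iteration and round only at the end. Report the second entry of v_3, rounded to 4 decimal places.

-0.5714

Sv0 = (0.00000, -3.00000, 9.00000); divide by 9.00000 → v1 = (0.00000, -0.33333, 1.00000)
Sv1 = (0.00000, -1.66667, 3.33333); divide by 3.33333 → v2 = (0.00000, -0.50000, 1.00000)
Sv2 = (0.00000, -2.00000, 3.50000); divide by 3.50000 → v3 = (0.00000, -0.57143, 1.00000)
Requested entry of v3: -60/105 = -0.5714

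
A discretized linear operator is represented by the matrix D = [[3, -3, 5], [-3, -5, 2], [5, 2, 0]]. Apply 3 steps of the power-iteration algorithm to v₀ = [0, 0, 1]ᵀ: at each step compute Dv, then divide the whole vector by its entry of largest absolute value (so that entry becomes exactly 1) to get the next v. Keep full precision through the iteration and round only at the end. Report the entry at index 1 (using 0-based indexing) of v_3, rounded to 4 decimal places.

0.6316

Dv0 = (5.00000, 2.00000, 0.00000); divide by 5.00000 → v1 = (1.00000, 0.40000, 0.00000)
Dv1 = (1.80000, -5.00000, 5.80000); divide by 5.80000 → v2 = (0.31034, -0.86207, 1.00000)
Dv2 = (8.51724, 5.37931, -0.17241); divide by 8.51724 → v3 = (1.00000, 0.63158, -0.02024)
Requested entry of v3: 156/247 = 0.6316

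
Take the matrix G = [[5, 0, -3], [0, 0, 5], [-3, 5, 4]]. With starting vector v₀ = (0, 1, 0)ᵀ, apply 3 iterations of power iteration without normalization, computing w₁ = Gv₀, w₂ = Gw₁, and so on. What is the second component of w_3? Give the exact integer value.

w1 = Gv₀ = (0, 0, 5)
w2 = Gw1 = (-15, 25, 20)
w3 = Gw2 = (-135, 100, 250)
The requested component of w3 is 100.

100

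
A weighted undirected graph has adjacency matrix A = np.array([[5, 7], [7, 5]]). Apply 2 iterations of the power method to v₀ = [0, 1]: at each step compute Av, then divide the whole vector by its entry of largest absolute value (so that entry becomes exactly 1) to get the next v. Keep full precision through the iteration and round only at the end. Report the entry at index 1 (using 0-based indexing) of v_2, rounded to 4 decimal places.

Av0 = (7.00000, 5.00000); divide by 7.00000 → v1 = (1.00000, 0.71429)
Av1 = (10.00000, 10.57143); divide by 10.57143 → v2 = (0.94595, 1.00000)
Requested entry of v2: 74/74 = 1.0000

1.0000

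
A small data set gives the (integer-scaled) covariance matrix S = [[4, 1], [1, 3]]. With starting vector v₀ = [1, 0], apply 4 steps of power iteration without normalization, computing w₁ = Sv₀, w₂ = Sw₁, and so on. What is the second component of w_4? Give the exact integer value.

189

w1 = Sv₀ = (4·1 + 1·0; 1·1 + 3·0) = (4, 1)
w2 = Sw1 = (4·4 + 1·1; 1·4 + 3·1) = (17, 7)
w3 = Sw2 = (75, 38)
w4 = Sw3 = (338, 189)
The requested component of w4 is 189.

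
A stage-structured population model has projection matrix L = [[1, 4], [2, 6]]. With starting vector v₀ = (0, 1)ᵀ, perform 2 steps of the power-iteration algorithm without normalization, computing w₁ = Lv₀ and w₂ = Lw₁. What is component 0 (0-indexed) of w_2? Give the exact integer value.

28

w1 = Lv₀ = (1·0 + 4·1; 2·0 + 6·1) = (4, 6)
w2 = Lw1 = (1·4 + 4·6; 2·4 + 6·6) = (28, 44)
The requested component of w2 is 28.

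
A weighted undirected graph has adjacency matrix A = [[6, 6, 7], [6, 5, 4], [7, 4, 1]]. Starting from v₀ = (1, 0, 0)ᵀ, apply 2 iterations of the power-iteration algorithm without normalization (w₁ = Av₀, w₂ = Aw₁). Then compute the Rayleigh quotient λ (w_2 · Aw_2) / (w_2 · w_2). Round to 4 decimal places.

w1 = Av₀ = (6, 6, 7)
w2 = Aw1 = (121, 94, 73)
Aw2 = (1801, 1488, 1296)
w2·Aw2 = 121·1801 + 94·1488 + 73·1296 = 452401; w2·w2 = 121·121 + 94·94 + 73·73 = 28806
λ ≈ 452401/28806 = 15.7051

λ ≈ 15.7051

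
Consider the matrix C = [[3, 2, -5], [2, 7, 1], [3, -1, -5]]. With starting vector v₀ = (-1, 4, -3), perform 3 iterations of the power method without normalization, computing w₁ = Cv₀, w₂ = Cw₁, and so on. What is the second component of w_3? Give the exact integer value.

1592

w1 = Cv₀ = (3·(-1) + 2·4 + (-5)·(-3); 2·(-1) + 7·4 + 1·(-3); 3·(-1) + (-1)·4 + (-5)·(-3)) = (20, 23, 8)
w2 = Cw1 = (3·20 + 2·23 + (-5)·8; 2·20 + 7·23 + 1·8; 3·20 + (-1)·23 + (-5)·8) = (66, 209, -3)
w3 = Cw2 = (631, 1592, 4)
The requested component of w3 is 1592.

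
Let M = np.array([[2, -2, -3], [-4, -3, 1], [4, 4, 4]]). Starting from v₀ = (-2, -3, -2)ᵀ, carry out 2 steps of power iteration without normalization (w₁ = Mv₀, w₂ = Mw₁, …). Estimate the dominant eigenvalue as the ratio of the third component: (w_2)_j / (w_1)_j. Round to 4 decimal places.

w1 = Mv₀ = (2·(-2) + (-2)·(-3) + (-3)·(-2); (-4)·(-2) + (-3)·(-3) + 1·(-2); 4·(-2) + 4·(-3) + 4·(-2)) = (8, 15, -28)
w2 = Mw1 = (2·8 + (-2)·15 + (-3)·(-28); (-4)·8 + (-3)·15 + 1·(-28); 4·8 + 4·15 + 4·(-28)) = (70, -105, -20)
Ratio at component: -20 / -28 = 0.7143

λ ≈ 0.7143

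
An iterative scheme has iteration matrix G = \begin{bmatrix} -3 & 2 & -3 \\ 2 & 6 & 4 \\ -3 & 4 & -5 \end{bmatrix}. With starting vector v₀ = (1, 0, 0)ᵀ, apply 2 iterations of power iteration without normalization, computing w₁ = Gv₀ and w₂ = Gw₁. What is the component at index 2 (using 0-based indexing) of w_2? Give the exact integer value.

w1 = Gv₀ = (-3, 2, -3)
w2 = Gw1 = (22, -6, 32)
The requested component of w2 is 32.

32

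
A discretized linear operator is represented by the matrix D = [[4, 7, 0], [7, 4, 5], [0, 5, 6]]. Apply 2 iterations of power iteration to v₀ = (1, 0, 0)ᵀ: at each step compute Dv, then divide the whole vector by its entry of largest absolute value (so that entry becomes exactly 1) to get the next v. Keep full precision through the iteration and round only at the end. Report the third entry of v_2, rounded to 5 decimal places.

Dv0 = (4.000000, 7.000000, 0.000000); divide by 7.000000 → v1 = (0.571429, 1.000000, 0.000000)
Dv1 = (9.285714, 8.000000, 5.000000); divide by 9.285714 → v2 = (1.000000, 0.861538, 0.538462)
Requested entry of v2: 35/65 = 0.53846

0.53846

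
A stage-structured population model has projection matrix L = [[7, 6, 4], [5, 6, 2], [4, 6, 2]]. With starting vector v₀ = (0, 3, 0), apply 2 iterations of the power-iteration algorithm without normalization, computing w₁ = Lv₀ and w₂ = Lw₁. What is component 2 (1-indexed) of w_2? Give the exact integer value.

w1 = Lv₀ = (18, 18, 18)
w2 = Lw1 = (306, 234, 216)
The requested component of w2 is 234.

234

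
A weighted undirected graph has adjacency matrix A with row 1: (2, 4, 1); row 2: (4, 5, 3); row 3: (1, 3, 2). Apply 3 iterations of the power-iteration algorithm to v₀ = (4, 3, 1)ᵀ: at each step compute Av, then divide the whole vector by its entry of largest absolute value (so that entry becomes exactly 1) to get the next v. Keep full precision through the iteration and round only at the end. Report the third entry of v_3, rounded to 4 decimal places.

Av0 = (21.00000, 34.00000, 15.00000); divide by 34.00000 → v1 = (0.61765, 1.00000, 0.44118)
Av1 = (5.67647, 8.79412, 4.50000); divide by 8.79412 → v2 = (0.64548, 1.00000, 0.51171)
Av2 = (5.80268, 9.11706, 4.66890); divide by 9.11706 → v3 = (0.63646, 1.00000, 0.51211)
Requested entry of v3: 1396/2726 = 0.5121

0.5121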